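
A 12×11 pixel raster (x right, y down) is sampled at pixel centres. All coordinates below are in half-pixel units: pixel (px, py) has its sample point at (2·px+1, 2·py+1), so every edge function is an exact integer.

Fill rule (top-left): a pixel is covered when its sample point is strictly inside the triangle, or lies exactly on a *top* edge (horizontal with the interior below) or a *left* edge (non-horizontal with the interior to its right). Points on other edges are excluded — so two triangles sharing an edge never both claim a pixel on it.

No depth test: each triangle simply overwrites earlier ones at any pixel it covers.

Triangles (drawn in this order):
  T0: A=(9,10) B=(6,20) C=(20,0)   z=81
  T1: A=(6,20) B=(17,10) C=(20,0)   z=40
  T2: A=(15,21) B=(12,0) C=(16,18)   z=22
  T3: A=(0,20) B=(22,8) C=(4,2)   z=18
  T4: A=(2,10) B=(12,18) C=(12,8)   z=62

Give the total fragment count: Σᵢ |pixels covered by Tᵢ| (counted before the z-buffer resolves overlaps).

T0:
  2·area = 80  (B↔C swapped to make it positive)
  edge (9, 10)→(20, 0): d=(11,-10) top-left  bias=+0
  edge (20, 0)→(6, 20): d=(-14,20) right/bottom  bias=-1
  edge (6, 20)→(9, 10): d=(3,-10) top-left  bias=+0
    (9,0)@(19, 1): e=[1,6,73] → X
    (10,0)@(21, 1): e=[21,-34,93] → .
    (8,1)@(17, 3): e=[3,18,59] → X
    (9,1)@(19, 3): e=[23,-22,79] → .
    (7,2)@(15, 5): e=[5,30,45] → X
    (8,2)@(17, 5): e=[25,-10,65] → .
    (6,3)@(13, 7): e=[7,42,31] → X
    (8,3)@(17, 7): e=[47,-38,71] → .
    (5,4)@(11, 9): e=[9,54,17] → X
    (7,4)@(15, 9): e=[49,-26,57] → .
    (4,5)@(9, 11): e=[11,66,3] → X
    (6,5)@(13, 11): e=[51,-14,43] → .
  covered (12 px):
    . . . . . . . . . X . .
    . . . . . . . . X . . .
    . . . . . . . X . . . .
    . . . . . . X X . . . .
    . . . . . X X . . . . .
    . . . . X X . . . . . .
    . . . . X . . . . . . .
    . . . . X . . . . . . .
    . . . X . . . . . . . .
    . . . . . . . . . . . .
    . . . . . . . . . . . .
T1:
  2·area = 80  (B↔C swapped to make it positive)
  edge (6, 20)→(20, 0): d=(14,-20) top-left  bias=+0
  edge (20, 0)→(17, 10): d=(-3,10) right/bottom  bias=-1
  edge (17, 10)→(6, 20): d=(-11,10) right/bottom  bias=-1
    (9,1)@(19, 3): e=[22,1,57] → X
    (10,1)@(21, 3): e=[62,-19,37] → .
    (8,2)@(17, 5): e=[10,15,55] → X
    (9,2)@(19, 5): e=[50,-5,35] → .
    (8,3)@(17, 7): e=[38,9,33] → X
    (9,3)@(19, 7): e=[78,-11,13] → .
    (7,4)@(15, 9): e=[26,23,31] → X
    (9,4)@(19, 9): e=[106,-17,-9] → .
    (6,5)@(13, 11): e=[14,37,29] → X
    (8,5)@(17, 11): e=[94,-3,-11] → .
    (5,6)@(11, 13): e=[2,51,27] → X
    (7,6)@(15, 13): e=[82,11,-13] → .
  covered (12 px):
    . . . . . . . . . . . .
    . . . . . . . . . X . .
    . . . . . . . . X . . .
    . . . . . . . . X . . .
    . . . . . . . X X . . .
    . . . . . . X X . . . .
    . . . . . X X . . . . .
    . . . . . X . . . . . .
    . . . . X . . . . . . .
    . . . X . . . . . . . .
    . . . . . . . . . . . .
T2:
  2·area = 30
  edge (15, 21)→(12, 0): d=(-3,-21) top-left  bias=+0
  edge (12, 0)→(16, 18): d=(4,18) right/bottom  bias=-1
  edge (16, 18)→(15, 21): d=(-1,3) right/bottom  bias=-1
    (10,1)@(21, 3): e=[180,-150,0] → .  [on edge]
    (6,2)@(13, 5): e=[6,2,22] → X
    (7,2)@(15, 5): e=[48,-34,16] → .
    (6,3)@(13, 7): e=[0,10,20] → X  [on edge]
    (7,3)@(15, 7): e=[42,-26,14] → .
    (6,4)@(13, 9): e=[-6,18,18] → .
    (9,4)@(19, 9): e=[120,-90,0] → .  [on edge]
    (7,7)@(15, 15): e=[18,6,6] → X
    (8,7)@(17, 15): e=[60,-30,0] → .  [on edge]
    (7,8)@(15, 17): e=[12,14,4] → X
    (8,8)@(17, 17): e=[54,-22,-2] → .
    (7,9)@(15, 19): e=[6,22,2] → X
    (7,10)@(15, 21): e=[0,30,0] → .  [on edge]
  covered (5 px):
    . . . . . . . . . . . .
    . . . . . . . . . . . .
    . . . . . . X . . . . .
    . . . . . . X . . . . .
    . . . . . . . . . . . .
    . . . . . . . . . . . .
    . . . . . . . . . . . .
    . . . . . . . X . . . .
    . . . . . . . X . . . .
    . . . . . . . X . . . .
    . . . . . . . . . . . .
T3:
  2·area = 348  (B↔C swapped to make it positive)
  edge (0, 20)→(4, 2): d=(4,-18) top-left  bias=+0
  edge (4, 2)→(22, 8): d=(18,6) right/bottom  bias=-1
  edge (22, 8)→(0, 20): d=(-22,12) right/bottom  bias=-1
    (0,0)@(1, 1): e=[-58,0,406] → .  [on edge]
    (2,1)@(5, 3): e=[22,12,314] → X
    (3,1)@(7, 3): e=[58,0,290] → .  [on edge]
    (2,2)@(5, 5): e=[30,48,270] → X
    (3,2)@(7, 5): e=[66,36,246] → X
    (4,2)@(9, 5): e=[102,24,222] → X
    (5,2)@(11, 5): e=[138,12,198] → X
    (6,2)@(13, 5): e=[174,0,174] → .  [on edge]
    (1,3)@(3, 7): e=[2,96,250] → X
    (6,3)@(13, 7): e=[182,36,130] → X
    (7,3)@(15, 7): e=[218,24,106] → X
    (8,3)@(17, 7): e=[254,12,82] → X
    (9,3)@(19, 7): e=[290,0,58] → .  [on edge]
  covered (42 px):
    . . . . . . . . . . . .
    . . X . . . . . . . . .
    . . X X X X . . . . . .
    . X X X X X X X X . . .
    . X X X X X X X X X . .
    . X X X X X X X . . . .
    . X X X X X . . . . . .
    . X X X X . . . . . . .
    X X X . . . . . . . . .
    X . . . . . . . . . . .
    . . . . . . . . . . . .
T4:
  2·area = 100  (B↔C swapped to make it positive)
  edge (2, 10)→(12, 8): d=(10,-2) top-left  bias=+0
  edge (12, 8)→(12, 18): d=(0,10) right/bottom  bias=-1
  edge (12, 18)→(2, 10): d=(-10,-8) top-left  bias=+0
    (8,3)@(17, 7): e=[0,-50,150] → .  [on edge]
    (3,4)@(7, 9): e=[0,50,50] → X  [on edge]
    (4,4)@(9, 9): e=[4,30,66] → X
    (5,4)@(11, 9): e=[8,10,82] → X
    (6,4)@(13, 9): e=[12,-10,98] → .
    (2,5)@(5, 11): e=[16,70,14] → X
    (6,5)@(13, 11): e=[32,-10,78] → .
    (2,6)@(5, 13): e=[36,70,-6] → .
    (3,6)@(7, 13): e=[40,50,10] → X
    (6,6)@(13, 13): e=[52,-10,58] → .
    (3,7)@(7, 15): e=[60,50,-10] → .
    (4,7)@(9, 15): e=[64,30,6] → X
  covered (13 px):
    . . . . . . . . . . . .
    . . . . . . . . . . . .
    . . . . . . . . . . . .
    . . . . . . . . . . . .
    . . . X X X . . . . . .
    . . X X X X . . . . . .
    . . . X X X . . . . . .
    . . . . X X . . . . . .
    . . . . . X . . . . . .
    . . . . . . . . . . . .
    . . . . . . . . . . . .

Result: 84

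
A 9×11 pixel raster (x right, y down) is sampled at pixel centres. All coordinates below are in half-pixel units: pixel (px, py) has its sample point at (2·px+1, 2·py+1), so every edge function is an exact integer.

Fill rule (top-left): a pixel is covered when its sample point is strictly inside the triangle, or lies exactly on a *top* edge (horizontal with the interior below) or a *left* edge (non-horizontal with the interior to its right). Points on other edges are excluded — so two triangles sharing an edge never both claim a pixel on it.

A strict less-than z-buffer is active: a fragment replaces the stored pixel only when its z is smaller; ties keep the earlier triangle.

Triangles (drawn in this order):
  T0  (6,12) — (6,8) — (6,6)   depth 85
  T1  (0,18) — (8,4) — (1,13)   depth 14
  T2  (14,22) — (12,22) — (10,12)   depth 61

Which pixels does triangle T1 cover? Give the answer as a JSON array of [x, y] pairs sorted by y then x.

T0:
  degenerate (2·area = 0) — covers nothing
T1:
  2·area = 26  (B↔C swapped to make it positive)
  edge (0, 18)→(1, 13): d=(1,-5) top-left  bias=+0
  edge (1, 13)→(8, 4): d=(7,-9) top-left  bias=+0
  edge (8, 4)→(0, 18): d=(-8,14) right/bottom  bias=-1
    (1,1)@(3, 3): e=[0,-52,78] → ·  [on edge]
    (2,4)@(5, 9): e=[16,8,2] → #
    (3,4)@(7, 9): e=[26,26,-26] → ·
    (1,5)@(3, 11): e=[8,4,14] → #
    (2,5)@(5, 11): e=[18,22,-14] → ·
    (0,6)@(1, 13): e=[0,0,26] → #  [on edge]
    (1,6)@(3, 13): e=[10,18,-2] → ·
    (0,7)@(1, 15): e=[2,14,10] → #
    (1,7)@(3, 15): e=[12,32,-18] → ·
    (0,8)@(1, 17): e=[4,28,-6] → ·
  covered (4 px):
    · · · · · · · · ·
    · · · · · · · · ·
    · · · · · · · · ·
    · · · · · · · · ·
    · · # · · · · · ·
    · # · · · · · · ·
    # · · · · · · · ·
    # · · · · · · · ·
    · · · · · · · · ·
    · · · · · · · · ·
    · · · · · · · · ·
T2:
  2·area = 20
  edge (14, 22)→(12, 22): d=(-2,0) right/bottom  bias=-1
  edge (12, 22)→(10, 12): d=(-2,-10) top-left  bias=+0
  edge (10, 12)→(14, 22): d=(4,10) right/bottom  bias=-1
    (4,3)@(9, 7): e=[30,0,-10] → ·  [on edge]
    (5,7)@(11, 15): e=[14,4,2] → #
    (6,7)@(13, 15): e=[14,24,-18] → ·
    (5,8)@(11, 17): e=[10,0,10] → #  [on edge]
    (6,8)@(13, 17): e=[10,20,-10] → ·
    (5,9)@(11, 19): e=[6,-4,18] → ·
    (6,10)@(13, 21): e=[2,12,6] → #
    (7,10)@(15, 21): e=[2,32,-14] → ·
  covered (3 px):
    · · · · · · · · ·
    · · · · · · · · ·
    · · · · · · · · ·
    · · · · · · · · ·
    · · · · · · · · ·
    · · · · · · · · ·
    · · · · · · · · ·
    · · · · · # · · ·
    · · · · · # · · ·
    · · · · · · · · ·
    · · · · · · # · ·

Answer: [[2,4],[1,5],[0,6],[0,7]]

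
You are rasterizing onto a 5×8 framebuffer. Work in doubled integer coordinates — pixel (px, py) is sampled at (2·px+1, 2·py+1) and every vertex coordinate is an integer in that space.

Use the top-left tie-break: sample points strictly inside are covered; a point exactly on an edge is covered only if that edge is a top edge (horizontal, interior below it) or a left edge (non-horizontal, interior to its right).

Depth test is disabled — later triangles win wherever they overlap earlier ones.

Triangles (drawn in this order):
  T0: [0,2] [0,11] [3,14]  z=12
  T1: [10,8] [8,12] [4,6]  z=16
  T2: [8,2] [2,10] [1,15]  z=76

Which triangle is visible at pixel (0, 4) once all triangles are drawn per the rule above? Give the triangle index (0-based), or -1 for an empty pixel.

T0:
  2·area = 27  (B↔C swapped to make it positive)
  edge (0, 2)→(3, 14): d=(3,12) right/bottom  bias=-1
  edge (3, 14)→(0, 11): d=(-3,-3) top-left  bias=+0
  edge (0, 11)→(0, 2): d=(0,-9) top-left  bias=+0
    (0,3)@(1, 7): e=[3,15,9] → #
    (1,3)@(3, 7): e=[-21,21,27] → ·
    (0,4)@(1, 9): e=[9,9,9] → #
    (1,4)@(3, 9): e=[-15,15,27] → ·
    (0,5)@(1, 11): e=[15,3,9] → #
    (1,5)@(3, 11): e=[-9,9,27] → ·
    (0,6)@(1, 13): e=[21,-3,9] → ·
  covered (3 px):
    · · · · ·
    · · · · ·
    · · · · ·
    # · · · ·
    # · · · ·
    # · · · ·
    · · · · ·
    · · · · ·
T1:
  2·area = 28
  edge (10, 8)→(8, 12): d=(-2,4) right/bottom  bias=-1
  edge (8, 12)→(4, 6): d=(-4,-6) top-left  bias=+0
  edge (4, 6)→(10, 8): d=(6,2) right/bottom  bias=-1
    (0,2)@(1, 5): e=[42,-14,0] → ·  [on edge]
    (2,3)@(5, 7): e=[22,2,4] → #
    (3,3)@(7, 7): e=[14,14,0] → ·  [on edge]
    (2,4)@(5, 9): e=[18,-6,16] → ·
    (3,4)@(7, 9): e=[10,6,12] → #
    (4,4)@(9, 9): e=[2,18,8] → #
    (3,5)@(7, 11): e=[6,-2,24] → ·
    (4,5)@(9, 11): e=[-2,10,20] → ·
  covered (3 px):
    · · · · ·
    · · · · ·
    · · · · ·
    · · # · ·
    · · · # #
    · · · · ·
    · · · · ·
    · · · · ·
T2:
  2·area = 22  (B↔C swapped to make it positive)
  edge (8, 2)→(1, 15): d=(-7,13) right/bottom  bias=-1
  edge (1, 15)→(2, 10): d=(1,-5) top-left  bias=+0
  edge (2, 10)→(8, 2): d=(6,-8) top-left  bias=+0
    (1,2)@(3, 5): e=[44,0,-22] → ·  [on edge]
    (2,3)@(5, 7): e=[4,12,6] → #
    (3,3)@(7, 7): e=[-22,22,22] → ·
    (1,4)@(3, 9): e=[16,4,2] → #
    (2,4)@(5, 9): e=[-10,14,18] → ·
    (1,5)@(3, 11): e=[2,6,14] → #
    (2,5)@(5, 11): e=[-24,16,30] → ·
    (1,6)@(3, 13): e=[-12,8,26] → ·
    (0,7)@(1, 15): e=[0,0,22] → ·  [on edge]
  covered (3 px):
    · · · · ·
    · · · · ·
    · · · · ·
    · · # · ·
    · # · · ·
    · # · · ·
    · · · · ·
    · · · · ·

Z-buffer (winner per pixel, '.' = empty):
  . . . . .
  . . . . .
  . . . . .
  0 . 2 . .
  0 2 . 1 1
  0 2 . . .
  . . . . .
  . . . . .

Answer: 0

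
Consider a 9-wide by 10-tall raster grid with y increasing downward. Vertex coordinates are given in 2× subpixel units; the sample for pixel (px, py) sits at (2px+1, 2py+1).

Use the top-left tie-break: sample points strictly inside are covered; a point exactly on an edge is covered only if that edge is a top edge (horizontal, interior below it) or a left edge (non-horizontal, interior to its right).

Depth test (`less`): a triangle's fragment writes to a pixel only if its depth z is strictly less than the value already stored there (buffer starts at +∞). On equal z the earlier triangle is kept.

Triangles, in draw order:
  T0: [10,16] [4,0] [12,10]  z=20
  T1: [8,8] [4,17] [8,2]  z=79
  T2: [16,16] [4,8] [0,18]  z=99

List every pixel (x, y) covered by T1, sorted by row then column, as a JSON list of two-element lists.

T0:
  2·area = 68
  edge (10, 16)→(4, 0): d=(-6,-16) top-left  bias=+0
  edge (4, 0)→(12, 10): d=(8,10) right/bottom  bias=-1
  edge (12, 10)→(10, 16): d=(-2,6) right/bottom  bias=-1
    (7,0)@(15, 1): e=[170,-102,0] → ·  [on edge]
    (3,2)@(7, 5): e=[18,10,40] → #
    (4,2)@(9, 5): e=[50,-10,28] → ·
    (3,3)@(7, 7): e=[6,26,36] → #
    (4,3)@(9, 7): e=[38,6,24] → #
    (5,3)@(11, 7): e=[70,-14,12] → ·
    (6,3)@(13, 7): e=[102,-34,0] → ·  [on edge]
    (3,4)@(7, 9): e=[-6,42,32] → ·
    (4,4)@(9, 9): e=[26,22,20] → #
    (5,4)@(11, 9): e=[58,2,8] → #
    (6,4)@(13, 9): e=[90,-18,-4] → ·
    (4,5)@(9, 11): e=[14,38,16] → #
    (5,6)@(11, 13): e=[34,34,0] → ·  [on edge]
    (4,9)@(9, 19): e=[-34,102,0] → ·  [on edge]
  covered (8 px):
    · · · · · · · · ·
    · · · · · · · · ·
    · · · # · · · · ·
    · · · # # · · · ·
    · · · · # # · · ·
    · · · · # # · · ·
    · · · · # · · · ·
    · · · · · · · · ·
    · · · · · · · · ·
    · · · · · · · · ·
T1:
  2·area = 24
  edge (8, 8)→(4, 17): d=(-4,9) right/bottom  bias=-1
  edge (4, 17)→(8, 2): d=(4,-15) top-left  bias=+0
  edge (8, 2)→(8, 8): d=(0,6) right/bottom  bias=-1
    (3,3)@(7, 7): e=[13,5,6] → #
    (4,3)@(9, 7): e=[-5,35,-6] → ·
    (3,4)@(7, 9): e=[5,13,6] → #
    (4,4)@(9, 9): e=[-13,43,-6] → ·
    (3,5)@(7, 11): e=[-3,21,6] → ·
  covered (2 px):
    · · · · · · · · ·
    · · · · · · · · ·
    · · · · · · · · ·
    · · · # · · · · ·
    · · · # · · · · ·
    · · · · · · · · ·
    · · · · · · · · ·
    · · · · · · · · ·
    · · · · · · · · ·
    · · · · · · · · ·
T2:
  2·area = 152  (B↔C swapped to make it positive)
  edge (16, 16)→(0, 18): d=(-16,2) right/bottom  bias=-1
  edge (0, 18)→(4, 8): d=(4,-10) top-left  bias=+0
  edge (4, 8)→(16, 16): d=(12,8) right/bottom  bias=-1
    (2,4)@(5, 9): e=[134,14,4] → #
    (3,4)@(7, 9): e=[130,34,-12] → ·
    (1,5)@(3, 11): e=[106,2,44] → #
    (3,5)@(7, 11): e=[98,42,12] → #
    (4,5)@(9, 11): e=[94,62,-4] → ·
    (1,6)@(3, 13): e=[74,10,68] → #
    (4,6)@(9, 13): e=[62,70,20] → #
    (5,6)@(11, 13): e=[58,90,4] → #
    (6,6)@(13, 13): e=[54,110,-12] → ·
    (1,7)@(3, 15): e=[42,18,92] → #
    (6,7)@(13, 15): e=[22,118,12] → #
    (7,7)@(15, 15): e=[18,138,-4] → ·
  covered (19 px):
    · · · · · · · · ·
    · · · · · · · · ·
    · · · · · · · · ·
    · · · · · · · · ·
    · · # · · · · · ·
    · # # # · · · · ·
    · # # # # # · · ·
    · # # # # # # · ·
    # # # # · · · · ·
    · · · · · · · · ·

Result: [[3,3],[3,4]]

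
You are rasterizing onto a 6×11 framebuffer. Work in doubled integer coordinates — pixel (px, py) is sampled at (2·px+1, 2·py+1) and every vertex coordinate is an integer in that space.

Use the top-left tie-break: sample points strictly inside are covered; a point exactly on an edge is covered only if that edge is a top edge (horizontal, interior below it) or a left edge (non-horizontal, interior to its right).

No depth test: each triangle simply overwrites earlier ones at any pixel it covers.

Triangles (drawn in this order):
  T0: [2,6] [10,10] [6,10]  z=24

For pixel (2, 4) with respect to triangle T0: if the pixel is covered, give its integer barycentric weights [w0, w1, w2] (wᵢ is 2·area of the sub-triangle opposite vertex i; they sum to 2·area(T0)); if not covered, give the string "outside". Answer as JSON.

T0:
  2·area = 16
  edge (2, 6)→(10, 10): d=(8,4) right/bottom  bias=-1
  edge (10, 10)→(6, 10): d=(-4,0) right/bottom  bias=-1
  edge (6, 10)→(2, 6): d=(-4,-4) top-left  bias=+0
    (0,2)@(1, 5): e=[-4,20,0] → ·  [on edge]
    (1,3)@(3, 7): e=[4,12,0] → #  [on edge]
    (2,3)@(5, 7): e=[-4,12,8] → ·
    (1,4)@(3, 9): e=[20,4,-8] → ·
    (2,4)@(5, 9): e=[12,4,0] → #  [on edge]
    (3,4)@(7, 9): e=[4,4,8] → #
    (4,4)@(9, 9): e=[-4,4,16] → ·
    (2,5)@(5, 11): e=[28,-4,-8] → ·
    (3,5)@(7, 11): e=[20,-4,0] → ·  [on edge]
    (4,6)@(9, 13): e=[28,-12,0] → ·  [on edge]
    (5,7)@(11, 15): e=[36,-20,0] → ·  [on edge]
  covered (3 px):
    · · · · · ·
    · · · · · ·
    · · · · · ·
    · # · · · ·
    · · # # · ·
    · · · · · ·
    · · · · · ·
    · · · · · ·
    · · · · · ·
    · · · · · ·
    · · · · · ·

Final: [4,0,12]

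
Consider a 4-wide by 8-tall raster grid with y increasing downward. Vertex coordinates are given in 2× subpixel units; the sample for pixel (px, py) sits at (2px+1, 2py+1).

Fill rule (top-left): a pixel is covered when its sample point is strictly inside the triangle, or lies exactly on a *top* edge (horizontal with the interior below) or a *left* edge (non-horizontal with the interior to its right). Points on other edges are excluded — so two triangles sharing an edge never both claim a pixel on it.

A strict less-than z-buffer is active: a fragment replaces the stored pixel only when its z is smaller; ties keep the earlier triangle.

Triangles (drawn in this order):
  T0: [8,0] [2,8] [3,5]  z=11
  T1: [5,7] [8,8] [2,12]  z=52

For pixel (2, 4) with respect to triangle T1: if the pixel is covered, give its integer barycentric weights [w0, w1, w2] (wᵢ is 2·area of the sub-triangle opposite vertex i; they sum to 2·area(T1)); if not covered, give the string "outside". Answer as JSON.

T0:
  2·area = 10
  edge (8, 0)→(2, 8): d=(-6,8) right/bottom  bias=-1
  edge (2, 8)→(3, 5): d=(1,-3) top-left  bias=+0
  edge (3, 5)→(8, 0): d=(5,-5) top-left  bias=+0
    (3,0)@(7, 1): e=[2,8,0] → X  [on edge]
    (2,1)@(5, 3): e=[6,4,0] → X  [on edge]
    (3,1)@(7, 3): e=[-10,10,10] → .
    (1,2)@(3, 5): e=[10,0,0] → X  [on edge]
    (2,2)@(5, 5): e=[-6,6,10] → .
    (0,3)@(1, 7): e=[14,-4,0] → .  [on edge]
    (1,3)@(3, 7): e=[-2,2,10] → .
    (0,5)@(1, 11): e=[-10,0,20] → .  [on edge]
  covered (3 px):
    . . . X
    . . X .
    . X . .
    . . . .
    . . . .
    . . . .
    . . . .
    . . . .
T1:
  2·area = 18
  edge (5, 7)→(8, 8): d=(3,1) right/bottom  bias=-1
  edge (8, 8)→(2, 12): d=(-6,4) right/bottom  bias=-1
  edge (2, 12)→(5, 7): d=(3,-5) top-left  bias=+0
    (2,3)@(5, 7): e=[0,18,0] → .  [on edge]
    (2,4)@(5, 9): e=[6,6,6] → X
    (3,4)@(7, 9): e=[4,-2,16] → .
    (1,5)@(3, 11): e=[14,2,2] → X
    (2,5)@(5, 11): e=[12,-6,12] → .
    (1,6)@(3, 13): e=[20,-10,8] → .
  covered (2 px):
    . . . .
    . . . .
    . . . .
    . . . .
    . . X .
    . X . .
    . . . .
    . . . .

Answer: [6,6,6]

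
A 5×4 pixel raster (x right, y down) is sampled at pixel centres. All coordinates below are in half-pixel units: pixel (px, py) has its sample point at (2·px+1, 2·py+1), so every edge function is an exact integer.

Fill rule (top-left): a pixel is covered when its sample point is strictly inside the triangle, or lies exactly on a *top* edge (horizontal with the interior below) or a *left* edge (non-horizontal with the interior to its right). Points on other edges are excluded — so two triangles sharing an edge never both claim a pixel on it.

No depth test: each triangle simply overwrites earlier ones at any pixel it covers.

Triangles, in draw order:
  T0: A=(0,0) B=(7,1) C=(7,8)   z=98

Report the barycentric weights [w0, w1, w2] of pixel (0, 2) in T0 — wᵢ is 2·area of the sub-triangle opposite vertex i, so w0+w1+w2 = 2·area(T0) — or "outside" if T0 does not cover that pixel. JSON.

T0:
  2·area = 49
  edge (0, 0)→(7, 1): d=(7,1) right/bottom  bias=-1
  edge (7, 1)→(7, 8): d=(0,7) right/bottom  bias=-1
  edge (7, 8)→(0, 0): d=(-7,-8) top-left  bias=+0
    (0,0)@(1, 1): e=[6,42,1] → #
    (1,0)@(3, 1): e=[4,28,17] → #
    (2,0)@(5, 1): e=[2,14,33] → #
    (3,0)@(7, 1): e=[0,0,49] → ·  [on edge]
    (0,1)@(1, 3): e=[20,42,-13] → ·
    (1,1)@(3, 3): e=[18,28,3] → #
    (3,1)@(7, 3): e=[14,0,35] → ·  [on edge]
    (1,2)@(3, 5): e=[32,28,-11] → ·
    (2,2)@(5, 5): e=[30,14,5] → #
    (3,2)@(7, 5): e=[28,0,21] → ·  [on edge]
    (2,3)@(5, 7): e=[44,14,-9] → ·
    (3,3)@(7, 7): e=[42,0,7] → ·  [on edge]
  covered (6 px):
    # # # · ·
    · # # · ·
    · · # · ·
    · · · · ·

Final: "outside"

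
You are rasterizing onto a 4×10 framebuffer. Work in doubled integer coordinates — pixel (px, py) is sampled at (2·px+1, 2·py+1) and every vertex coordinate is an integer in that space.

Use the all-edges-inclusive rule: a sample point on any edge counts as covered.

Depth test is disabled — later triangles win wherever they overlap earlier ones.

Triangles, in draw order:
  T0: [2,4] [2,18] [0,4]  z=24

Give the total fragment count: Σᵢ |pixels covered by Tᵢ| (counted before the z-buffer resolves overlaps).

T0:
  2·area = 28
  edge (2, 4)→(2, 18): d=(0,14) inclusive
  edge (2, 18)→(0, 4): d=(-2,-14) inclusive
  edge (0, 4)→(2, 4): d=(2,0) inclusive
    (0,2)@(1, 5): e=[14,12,2] → █
    (1,2)@(3, 5): e=[-14,40,2] → ·
    (0,3)@(1, 7): e=[14,8,6] → █
    (1,3)@(3, 7): e=[-14,36,6] → ·
    (0,4)@(1, 9): e=[14,4,10] → █
    (1,4)@(3, 9): e=[-14,32,10] → ·
    (0,5)@(1, 11): e=[14,0,14] → █  [on edge]
    (1,5)@(3, 11): e=[-14,28,14] → ·
    (0,6)@(1, 13): e=[14,-4,18] → ·
  covered (4 px):
    · · · ·
    · · · ·
    █ · · ·
    █ · · ·
    █ · · ·
    █ · · ·
    · · · ·
    · · · ·
    · · · ·
    · · · ·

Answer: 4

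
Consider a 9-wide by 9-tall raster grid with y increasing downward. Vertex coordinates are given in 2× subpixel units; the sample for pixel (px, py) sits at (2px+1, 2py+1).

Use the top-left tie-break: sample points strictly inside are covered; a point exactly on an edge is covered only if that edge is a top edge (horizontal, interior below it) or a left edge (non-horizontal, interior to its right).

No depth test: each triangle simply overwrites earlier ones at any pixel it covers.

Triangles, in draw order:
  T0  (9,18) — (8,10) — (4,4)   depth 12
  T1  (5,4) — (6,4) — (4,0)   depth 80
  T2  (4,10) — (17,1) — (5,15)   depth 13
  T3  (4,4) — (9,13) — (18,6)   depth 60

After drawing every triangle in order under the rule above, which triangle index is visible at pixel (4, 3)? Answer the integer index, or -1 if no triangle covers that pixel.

T0:
  2·area = 26  (B↔C swapped to make it positive)
  edge (9, 18)→(4, 4): d=(-5,-14) top-left  bias=+0
  edge (4, 4)→(8, 10): d=(4,6) right/bottom  bias=-1
  edge (8, 10)→(9, 18): d=(1,8) right/bottom  bias=-1
    (3,4)@(7, 9): e=[17,2,7] → █
    (4,4)@(9, 9): e=[45,-10,-9] → ·
    (3,5)@(7, 11): e=[7,10,9] → █
    (4,5)@(9, 11): e=[35,-2,-7] → ·
    (3,6)@(7, 13): e=[-3,18,11] → ·
  covered (2 px):
    · · · · · · · · ·
    · · · · · · · · ·
    · · · · · · · · ·
    · · · · · · · · ·
    · · · █ · · · · ·
    · · · █ · · · · ·
    · · · · · · · · ·
    · · · · · · · · ·
    · · · · · · · · ·
T1:
  2·area = 4  (B↔C swapped to make it positive)
  edge (5, 4)→(4, 0): d=(-1,-4) top-left  bias=+0
  edge (4, 0)→(6, 4): d=(2,4) right/bottom  bias=-1
  edge (6, 4)→(5, 4): d=(-1,0) right/bottom  bias=-1
    (2,1)@(5, 3): e=[1,2,1] → █
    (3,1)@(7, 3): e=[9,-6,1] → ·
    (2,2)@(5, 5): e=[-1,6,-1] → ·
  covered (1 px):
    · · · · · · · · ·
    · · █ · · · · · ·
    · · · · · · · · ·
    · · · · · · · · ·
    · · · · · · · · ·
    · · · · · · · · ·
    · · · · · · · · ·
    · · · · · · · · ·
    · · · · · · · · ·
T2:
  2·area = 74
  edge (4, 10)→(17, 1): d=(13,-9) top-left  bias=+0
  edge (17, 1)→(5, 15): d=(-12,14) right/bottom  bias=-1
  edge (5, 15)→(4, 10): d=(-1,-5) top-left  bias=+0
    (8,0)@(17, 1): e=[0,0,74] → ·  [on edge]
    (7,1)@(15, 3): e=[8,4,62] → █
    (8,1)@(17, 3): e=[26,-24,72] → ·
    (1,2)@(3, 5): e=[-74,148,0] → ·  [on edge]
    (6,2)@(13, 5): e=[16,8,50] → █
    (7,2)@(15, 5): e=[34,-20,60] → ·
    (4,3)@(9, 7): e=[6,40,28] → █
    (5,3)@(11, 7): e=[24,12,38] → █
    (6,3)@(13, 7): e=[42,-16,48] → ·
    (3,4)@(7, 9): e=[14,44,16] → █
    (5,4)@(11, 9): e=[50,-12,36] → ·
    (2,5)@(5, 11): e=[22,48,4] → █
    (2,7)@(5, 15): e=[74,0,0] → ·  [on edge]
  covered (9 px):
    · · · · · · · · ·
    · · · · · · · █ ·
    · · · · · · █ · ·
    · · · · █ █ · · ·
    · · · █ █ · · · ·
    · · █ █ · · · · ·
    · · █ · · · · · ·
    · · · · · · · · ·
    · · · · · · · · ·
T3:
  2·area = 116  (B↔C swapped to make it positive)
  edge (4, 4)→(18, 6): d=(14,2) right/bottom  bias=-1
  edge (18, 6)→(9, 13): d=(-9,7) right/bottom  bias=-1
  edge (9, 13)→(4, 4): d=(-5,-9) top-left  bias=+0
    (2,2)@(5, 5): e=[12,100,4] → █
    (3,2)@(7, 5): e=[8,86,22] → █
    (4,2)@(9, 5): e=[4,72,40] → █
    (5,2)@(11, 5): e=[0,58,58] → ·  [on edge]
    (2,3)@(5, 7): e=[40,82,-6] → ·
    (3,3)@(7, 7): e=[36,68,12] → █
    (5,3)@(11, 7): e=[28,40,48] → █
    (6,3)@(13, 7): e=[24,26,66] → █
    (7,3)@(15, 7): e=[20,12,84] → █
    (8,3)@(17, 7): e=[16,-2,102] → ·
    (3,4)@(7, 9): e=[64,50,2] → █
    (7,4)@(15, 9): e=[48,-6,74] → ·
    (4,6)@(9, 13): e=[116,0,0] → ·  [on edge]
  covered (14 px):
    · · · · · · · · ·
    · · · · · · · · ·
    · · █ █ █ · · · ·
    · · · █ █ █ █ █ ·
    · · · █ █ █ █ · ·
    · · · · █ █ · · ·
    · · · · · · · · ·
    · · · · · · · · ·
    · · · · · · · · ·

Z-buffer (winner per pixel, '.' = empty):
  . . . . . . . . .
  . . 1 . . . . 2 .
  . . 3 3 3 . 2 . .
  . . . 3 3 3 3 3 .
  . . . 3 3 3 3 . .
  . . 2 2 3 3 . . .
  . . 2 . . . . . .
  . . . . . . . . .
  . . . . . . . . .

Result: 3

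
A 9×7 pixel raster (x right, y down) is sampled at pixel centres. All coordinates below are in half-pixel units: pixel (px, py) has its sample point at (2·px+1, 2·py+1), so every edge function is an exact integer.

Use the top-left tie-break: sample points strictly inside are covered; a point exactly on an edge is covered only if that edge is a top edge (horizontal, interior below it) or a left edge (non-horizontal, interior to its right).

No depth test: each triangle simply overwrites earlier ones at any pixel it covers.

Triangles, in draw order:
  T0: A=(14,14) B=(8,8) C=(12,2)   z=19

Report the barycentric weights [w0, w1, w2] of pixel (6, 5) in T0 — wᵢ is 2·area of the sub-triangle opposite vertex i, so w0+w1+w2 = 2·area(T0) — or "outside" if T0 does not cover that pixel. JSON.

T0:
  2·area = 60
  edge (14, 14)→(8, 8): d=(-6,-6) top-left  bias=+0
  edge (8, 8)→(12, 2): d=(4,-6) top-left  bias=+0
  edge (12, 2)→(14, 14): d=(2,12) right/bottom  bias=-1
    (0,0)@(1, 1): e=[0,-70,130] → ·  [on edge]
    (1,1)@(3, 3): e=[0,-50,110] → ·  [on edge]
    (2,2)@(5, 5): e=[0,-30,90] → ·  [on edge]
    (5,2)@(11, 5): e=[36,6,18] → █
    (6,2)@(13, 5): e=[48,18,-6] → ·
    (3,3)@(7, 7): e=[0,-10,70] → ·  [on edge]
    (4,3)@(9, 7): e=[12,2,46] → █
    (6,3)@(13, 7): e=[36,26,-2] → ·
    (4,4)@(9, 9): e=[0,10,50] → █  [on edge]
    (6,4)@(13, 9): e=[24,34,2] → █
    (7,4)@(15, 9): e=[36,46,-22] → ·
    (4,5)@(9, 11): e=[-12,18,54] → ·
    (5,5)@(11, 11): e=[0,30,30] → █  [on edge]
    (6,6)@(13, 13): e=[0,50,10] → █  [on edge]
  covered (9 px):
    · · · · · · · · ·
    · · · · · · · · ·
    · · · · · █ · · ·
    · · · · █ █ · · ·
    · · · · █ █ █ · ·
    · · · · · █ █ · ·
    · · · · · · █ · ·

Final: [42,6,12]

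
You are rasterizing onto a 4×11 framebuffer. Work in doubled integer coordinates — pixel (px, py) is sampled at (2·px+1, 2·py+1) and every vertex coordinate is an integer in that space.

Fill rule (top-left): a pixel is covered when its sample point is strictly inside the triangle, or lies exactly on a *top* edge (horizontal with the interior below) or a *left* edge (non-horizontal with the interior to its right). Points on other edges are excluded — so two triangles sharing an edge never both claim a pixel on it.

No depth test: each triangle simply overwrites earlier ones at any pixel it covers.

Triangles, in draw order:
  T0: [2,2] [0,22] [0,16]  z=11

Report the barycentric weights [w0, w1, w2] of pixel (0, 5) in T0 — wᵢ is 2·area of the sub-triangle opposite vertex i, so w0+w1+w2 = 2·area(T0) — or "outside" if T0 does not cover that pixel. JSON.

T0:
  2·area = 12
  edge (2, 2)→(0, 22): d=(-2,20) right/bottom  bias=-1
  edge (0, 22)→(0, 16): d=(0,-6) top-left  bias=+0
  edge (0, 16)→(2, 2): d=(2,-14) top-left  bias=+0
    (0,4)@(1, 9): e=[6,6,0] → X  [on edge]
    (1,4)@(3, 9): e=[-34,18,28] → .
    (0,5)@(1, 11): e=[2,6,4] → X
    (1,5)@(3, 11): e=[-38,18,32] → .
    (0,6)@(1, 13): e=[-2,6,8] → .
  covered (2 px):
    . . . .
    . . . .
    . . . .
    . . . .
    X . . .
    X . . .
    . . . .
    . . . .
    . . . .
    . . . .
    . . . .

Answer: [6,4,2]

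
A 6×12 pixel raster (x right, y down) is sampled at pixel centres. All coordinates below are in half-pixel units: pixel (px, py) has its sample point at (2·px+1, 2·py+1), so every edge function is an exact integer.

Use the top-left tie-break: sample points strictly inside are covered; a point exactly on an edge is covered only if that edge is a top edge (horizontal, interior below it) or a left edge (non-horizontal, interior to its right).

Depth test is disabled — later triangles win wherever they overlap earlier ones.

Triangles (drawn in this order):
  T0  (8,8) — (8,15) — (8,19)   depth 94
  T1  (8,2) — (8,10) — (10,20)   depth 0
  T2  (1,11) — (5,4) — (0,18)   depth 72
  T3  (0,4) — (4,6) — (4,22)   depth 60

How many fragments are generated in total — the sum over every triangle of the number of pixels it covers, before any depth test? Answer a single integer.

T0:
  degenerate (2·area = 0) — covers nothing
T1:
  2·area = 16  (B↔C swapped to make it positive)
  edge (8, 2)→(10, 20): d=(2,18) right/bottom  bias=-1
  edge (10, 20)→(8, 10): d=(-2,-10) top-left  bias=+0
  edge (8, 10)→(8, 2): d=(0,-8) top-left  bias=+0
    (3,2)@(7, 5): e=[24,0,-8] → ·  [on edge]
    (4,5)@(9, 11): e=[0,8,8] → ·  [on edge]
    (4,6)@(9, 13): e=[4,4,8] → █
    (5,6)@(11, 13): e=[-32,24,24] → ·
    (4,7)@(9, 15): e=[8,0,8] → █  [on edge]
    (5,7)@(11, 15): e=[-28,20,24] → ·
    (4,8)@(9, 17): e=[12,-4,8] → ·
  covered (2 px):
    · · · · · ·
    · · · · · ·
    · · · · · ·
    · · · · · ·
    · · · · · ·
    · · · · · ·
    · · · · █ ·
    · · · · █ ·
    · · · · · ·
    · · · · · ·
    · · · · · ·
    · · · · · ·
T2:
  2·area = 21
  edge (1, 11)→(5, 4): d=(4,-7) top-left  bias=+0
  edge (5, 4)→(0, 18): d=(-5,14) right/bottom  bias=-1
  edge (0, 18)→(1, 11): d=(1,-7) top-left  bias=+0
    (1,4)@(3, 9): e=[6,3,12] → █
    (2,4)@(5, 9): e=[20,-25,26] → ·
    (0,5)@(1, 11): e=[0,21,0] → █  [on edge]
    (1,5)@(3, 11): e=[14,-7,14] → ·
    (0,6)@(1, 13): e=[8,11,2] → █
    (1,6)@(3, 13): e=[22,-17,16] → ·
    (0,7)@(1, 15): e=[16,1,4] → █
    (1,7)@(3, 15): e=[30,-27,18] → ·
    (0,8)@(1, 17): e=[24,-9,6] → ·
  covered (4 px):
    · · · · · ·
    · · · · · ·
    · · · · · ·
    · · · · · ·
    · █ · · · ·
    █ · · · · ·
    █ · · · · ·
    █ · · · · ·
    · · · · · ·
    · · · · · ·
    · · · · · ·
    · · · · · ·
T3:
  2·area = 64
  edge (0, 4)→(4, 6): d=(4,2) right/bottom  bias=-1
  edge (4, 6)→(4, 22): d=(0,16) right/bottom  bias=-1
  edge (4, 22)→(0, 4): d=(-4,-18) top-left  bias=+0
    (0,2)@(1, 5): e=[2,48,14] → █
    (1,2)@(3, 5): e=[-2,16,50] → ·
    (0,3)@(1, 7): e=[10,48,6] → █
    (1,3)@(3, 7): e=[6,16,42] → █
    (2,3)@(5, 7): e=[2,-16,78] → ·
    (0,4)@(1, 9): e=[18,48,-2] → ·
    (1,4)@(3, 9): e=[14,16,34] → █
    (2,4)@(5, 9): e=[10,-16,70] → ·
    (1,5)@(3, 11): e=[22,16,26] → █
    (2,5)@(5, 11): e=[18,-16,62] → ·
    (1,6)@(3, 13): e=[30,16,18] → █
    (2,6)@(5, 13): e=[26,-16,54] → ·
  covered (8 px):
    · · · · · ·
    · · · · · ·
    █ · · · · ·
    █ █ · · · ·
    · █ · · · ·
    · █ · · · ·
    · █ · · · ·
    · █ · · · ·
    · █ · · · ·
    · · · · · ·
    · · · · · ·
    · · · · · ·

Final: 14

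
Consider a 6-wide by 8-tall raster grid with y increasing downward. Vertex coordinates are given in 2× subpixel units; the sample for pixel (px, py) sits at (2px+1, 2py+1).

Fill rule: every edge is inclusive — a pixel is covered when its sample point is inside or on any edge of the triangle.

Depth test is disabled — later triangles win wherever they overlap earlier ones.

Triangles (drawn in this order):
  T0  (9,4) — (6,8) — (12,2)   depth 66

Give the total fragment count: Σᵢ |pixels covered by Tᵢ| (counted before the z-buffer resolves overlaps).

T0:
  2·area = 6  (B↔C swapped to make it positive)
  edge (9, 4)→(12, 2): d=(3,-2) inclusive
  edge (12, 2)→(6, 8): d=(-6,6) inclusive
  edge (6, 8)→(9, 4): d=(3,-4) inclusive
    (5,1)@(11, 3): e=[1,0,5] → █  [on edge]
    (4,2)@(9, 5): e=[3,0,3] → █  [on edge]
    (5,2)@(11, 5): e=[7,-12,11] → ·
    (3,3)@(7, 7): e=[5,0,1] → █  [on edge]
    (4,3)@(9, 7): e=[9,-12,9] → ·
    (2,4)@(5, 9): e=[7,0,-1] → ·  [on edge]
    (3,4)@(7, 9): e=[11,-12,7] → ·
    (1,5)@(3, 11): e=[9,0,-3] → ·  [on edge]
    (0,6)@(1, 13): e=[11,0,-5] → ·  [on edge]
  covered (3 px):
    · · · · · ·
    · · · · · █
    · · · · █ ·
    · · · █ · ·
    · · · · · ·
    · · · · · ·
    · · · · · ·
    · · · · · ·

Final: 3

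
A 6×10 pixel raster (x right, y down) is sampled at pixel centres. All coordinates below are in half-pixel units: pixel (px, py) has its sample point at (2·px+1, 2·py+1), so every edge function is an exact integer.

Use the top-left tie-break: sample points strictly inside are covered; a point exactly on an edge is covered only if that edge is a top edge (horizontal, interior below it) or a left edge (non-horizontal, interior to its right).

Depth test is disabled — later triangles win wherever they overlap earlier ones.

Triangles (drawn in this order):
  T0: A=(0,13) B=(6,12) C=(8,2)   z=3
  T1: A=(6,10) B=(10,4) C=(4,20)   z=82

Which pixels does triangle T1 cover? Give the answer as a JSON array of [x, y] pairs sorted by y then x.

T0:
  2·area = 58  (B↔C swapped to make it positive)
  edge (0, 13)→(8, 2): d=(8,-11) top-left  bias=+0
  edge (8, 2)→(6, 12): d=(-2,10) right/bottom  bias=-1
  edge (6, 12)→(0, 13): d=(-6,1) right/bottom  bias=-1
    (3,2)@(7, 5): e=[13,4,41] → X
    (4,2)@(9, 5): e=[35,-16,39] → .
    (2,3)@(5, 7): e=[7,20,31] → X
    (3,3)@(7, 7): e=[29,0,29] → .  [on edge]
    (1,4)@(3, 9): e=[1,36,21] → X
    (3,4)@(7, 9): e=[45,-4,17] → .
    (1,5)@(3, 11): e=[17,32,9] → X
    (3,5)@(7, 11): e=[61,-8,5] → .
    (1,6)@(3, 13): e=[33,28,-3] → .
    (2,6)@(5, 13): e=[55,8,-5] → .
    (2,8)@(5, 17): e=[87,0,-29] → .  [on edge]
  covered (6 px):
    . . . . . .
    . . . . . .
    . . . X . .
    . . X . . .
    . X X . . .
    . X X . . .
    . . . . . .
    . . . . . .
    . . . . . .
    . . . . . .
T1:
  2·area = 28
  edge (6, 10)→(10, 4): d=(4,-6) top-left  bias=+0
  edge (10, 4)→(4, 20): d=(-6,16) right/bottom  bias=-1
  edge (4, 20)→(6, 10): d=(2,-10) top-left  bias=+0
    (3,2)@(7, 5): e=[-14,42,0] → .  [on edge]
    (3,4)@(7, 9): e=[2,18,8] → X
    (4,4)@(9, 9): e=[14,-14,28] → .
    (3,5)@(7, 11): e=[10,6,12] → X
    (4,5)@(9, 11): e=[22,-26,32] → .
    (3,6)@(7, 13): e=[18,-6,16] → .
    (2,7)@(5, 15): e=[14,14,0] → X  [on edge]
    (3,7)@(7, 15): e=[26,-18,20] → .
    (2,8)@(5, 17): e=[22,2,4] → X
    (3,8)@(7, 17): e=[34,-30,24] → .
    (2,9)@(5, 19): e=[30,-10,8] → .
  covered (4 px):
    . . . . . .
    . . . . . .
    . . . . . .
    . . . . . .
    . . . X . .
    . . . X . .
    . . . . . .
    . . X . . .
    . . X . . .
    . . . . . .

Result: [[3,4],[3,5],[2,7],[2,8]]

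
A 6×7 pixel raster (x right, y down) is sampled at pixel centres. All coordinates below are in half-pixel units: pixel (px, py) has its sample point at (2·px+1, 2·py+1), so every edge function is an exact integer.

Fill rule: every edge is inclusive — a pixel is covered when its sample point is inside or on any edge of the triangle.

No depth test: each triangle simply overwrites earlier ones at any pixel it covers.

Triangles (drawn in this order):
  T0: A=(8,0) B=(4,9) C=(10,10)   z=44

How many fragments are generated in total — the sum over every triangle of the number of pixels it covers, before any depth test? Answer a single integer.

T0:
  2·area = 58  (B↔C swapped to make it positive)
  edge (8, 0)→(10, 10): d=(2,10) inclusive
  edge (10, 10)→(4, 9): d=(-6,-1) inclusive
  edge (4, 9)→(8, 0): d=(4,-9) inclusive
    (3,1)@(7, 3): e=[16,39,3] → X
    (4,1)@(9, 3): e=[-4,41,21] → .
    (3,2)@(7, 5): e=[20,27,11] → X
    (4,2)@(9, 5): e=[0,29,29] → X  [on edge]
    (5,2)@(11, 5): e=[-20,31,47] → .
    (2,3)@(5, 7): e=[44,13,1] → X
    (5,3)@(11, 7): e=[-16,19,55] → .
    (2,4)@(5, 9): e=[48,1,9] → X
    (5,4)@(11, 9): e=[-12,7,63] → .
    (2,5)@(5, 11): e=[52,-11,17] → .
    (3,5)@(7, 11): e=[32,-9,35] → .
    (4,5)@(9, 11): e=[12,-7,53] → .
  covered (9 px):
    . . . . . .
    . . . X . .
    . . . X X .
    . . X X X .
    . . X X X .
    . . . . . .
    . . . . . .

Final: 9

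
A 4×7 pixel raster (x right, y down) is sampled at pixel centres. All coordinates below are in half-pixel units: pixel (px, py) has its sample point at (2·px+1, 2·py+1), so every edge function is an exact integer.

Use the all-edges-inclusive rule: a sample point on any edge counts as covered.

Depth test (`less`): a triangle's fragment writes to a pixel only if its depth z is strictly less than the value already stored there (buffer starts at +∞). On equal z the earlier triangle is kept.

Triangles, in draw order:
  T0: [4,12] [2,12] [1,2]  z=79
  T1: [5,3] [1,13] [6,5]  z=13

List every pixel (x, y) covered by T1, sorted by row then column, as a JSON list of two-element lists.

T0:
  2·area = 20
  edge (4, 12)→(2, 12): d=(-2,0) inclusive
  edge (2, 12)→(1, 2): d=(-1,-10) inclusive
  edge (1, 2)→(4, 12): d=(3,10) inclusive
    (1,4)@(3, 9): e=[6,13,1] → #
    (2,4)@(5, 9): e=[6,33,-19] → ·
    (1,5)@(3, 11): e=[2,11,7] → #
    (2,5)@(5, 11): e=[2,31,-13] → ·
    (1,6)@(3, 13): e=[-2,9,13] → ·
  covered (2 px):
    · · · ·
    · · · ·
    · · · ·
    · · · ·
    · # · ·
    · # · ·
    · · · ·
T1:
  2·area = 18  (B↔C swapped to make it positive)
  edge (5, 3)→(6, 5): d=(1,2) inclusive
  edge (6, 5)→(1, 13): d=(-5,8) inclusive
  edge (1, 13)→(5, 3): d=(4,-10) inclusive
    (2,1)@(5, 3): e=[0,18,0] → #  [on edge]
    (3,1)@(7, 3): e=[-4,2,20] → ·
    (2,2)@(5, 5): e=[2,8,8] → #
    (3,2)@(7, 5): e=[-2,-8,28] → ·
    (2,3)@(5, 7): e=[4,-2,16] → ·
    (3,3)@(7, 7): e=[0,-18,36] → ·  [on edge]
    (1,4)@(3, 9): e=[10,4,4] → #
    (2,4)@(5, 9): e=[6,-12,24] → ·
    (1,5)@(3, 11): e=[12,-6,12] → ·
    (0,6)@(1, 13): e=[18,0,0] → #  [on edge]
    (1,6)@(3, 13): e=[14,-16,20] → ·
  covered (4 px):
    · · · ·
    · · # ·
    · · # ·
    · · · ·
    · # · ·
    · · · ·
    # · · ·

Final: [[2,1],[2,2],[1,4],[0,6]]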